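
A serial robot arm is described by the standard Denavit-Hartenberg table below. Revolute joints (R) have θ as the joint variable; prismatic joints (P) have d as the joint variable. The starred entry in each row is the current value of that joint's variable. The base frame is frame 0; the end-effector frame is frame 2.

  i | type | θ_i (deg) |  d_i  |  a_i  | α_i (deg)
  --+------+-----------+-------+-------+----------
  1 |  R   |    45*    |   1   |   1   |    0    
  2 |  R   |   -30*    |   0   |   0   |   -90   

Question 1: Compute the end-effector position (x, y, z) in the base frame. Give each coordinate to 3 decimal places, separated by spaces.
0.707 0.707 1.000

after link 1: o_1 = (0.7071, 0.7071, 1.0000)
after link 2: o_2 = (0.7071, 0.7071, 1.0000)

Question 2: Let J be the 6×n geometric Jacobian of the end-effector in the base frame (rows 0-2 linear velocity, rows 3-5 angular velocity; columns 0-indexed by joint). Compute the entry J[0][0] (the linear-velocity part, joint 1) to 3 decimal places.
-0.707

axis z_0 = ẑ; lever o_n−o_0 = (0.7071,0.7071,1.0000)
cross product → J_v[:, 0] = (-0.7071,0.7071,0.0000)
J_ω[:, 0] = z_0
entry J[0][0] = -0.7071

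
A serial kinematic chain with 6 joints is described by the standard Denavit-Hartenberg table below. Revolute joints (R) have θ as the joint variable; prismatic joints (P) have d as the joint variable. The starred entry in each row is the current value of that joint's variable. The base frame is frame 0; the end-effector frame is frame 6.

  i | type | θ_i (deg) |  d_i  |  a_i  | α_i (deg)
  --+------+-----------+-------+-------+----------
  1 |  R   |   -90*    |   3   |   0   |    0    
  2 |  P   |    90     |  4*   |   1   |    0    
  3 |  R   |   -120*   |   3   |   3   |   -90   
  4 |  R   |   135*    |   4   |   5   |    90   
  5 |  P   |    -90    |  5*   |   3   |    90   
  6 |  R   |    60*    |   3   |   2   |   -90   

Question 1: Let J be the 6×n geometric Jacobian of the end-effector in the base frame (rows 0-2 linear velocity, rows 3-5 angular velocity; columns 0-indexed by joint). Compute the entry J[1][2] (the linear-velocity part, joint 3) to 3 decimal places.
-3.173

axis z_2 = (0.0000,0.0000,1.0000); lever o_n−o_2 = (-3.1730,-5.4959,-3.1745)
cross product → J_v[:, 2] = (5.4959,-3.1730,0.0000)
J_ω[:, 2] = z_2
entry J[1][2] = -3.1730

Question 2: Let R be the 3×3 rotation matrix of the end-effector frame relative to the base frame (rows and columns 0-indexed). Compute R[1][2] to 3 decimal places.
End-effector z-axis (col 2 of R) = (0.5732,-0.7392,-0.3536)
R[1][2] = -0.7392

-0.739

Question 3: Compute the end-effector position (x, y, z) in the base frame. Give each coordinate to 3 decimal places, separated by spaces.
-2.173 -5.496 3.826

after link 1: o_1 = (0.0000, 0.0000, 3.0000)
after link 2: o_2 = (1.0000, 0.0000, 7.0000)
after link 3: o_3 = (-0.5000, -2.5981, 10.0000)
after link 4: o_4 = (4.7319, -1.5362, 6.4645)
after link 5: o_5 = (0.3660, -3.0981, 2.9289)
after link 6: o_6 = (-2.1730, -5.4959, 3.8255)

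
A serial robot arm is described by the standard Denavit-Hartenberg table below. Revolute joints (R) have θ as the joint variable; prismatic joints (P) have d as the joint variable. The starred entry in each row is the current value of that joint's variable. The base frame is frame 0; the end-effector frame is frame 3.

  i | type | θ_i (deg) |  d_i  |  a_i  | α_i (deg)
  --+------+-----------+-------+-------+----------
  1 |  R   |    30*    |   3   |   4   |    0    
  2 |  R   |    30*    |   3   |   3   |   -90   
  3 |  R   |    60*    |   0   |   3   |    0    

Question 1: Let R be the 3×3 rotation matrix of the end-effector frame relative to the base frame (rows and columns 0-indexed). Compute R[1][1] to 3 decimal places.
-0.750

End-effector y-axis (col 1 of R) = (-0.4330,-0.7500,-0.5000)
R[1][1] = -0.7500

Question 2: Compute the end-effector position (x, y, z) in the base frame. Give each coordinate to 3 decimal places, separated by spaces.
after link 1: o_1 = (3.4641, 2.0000, 3.0000)
after link 2: o_2 = (4.9641, 4.5981, 6.0000)
after link 3: o_3 = (5.7141, 5.8971, 3.4019)

5.714 5.897 3.402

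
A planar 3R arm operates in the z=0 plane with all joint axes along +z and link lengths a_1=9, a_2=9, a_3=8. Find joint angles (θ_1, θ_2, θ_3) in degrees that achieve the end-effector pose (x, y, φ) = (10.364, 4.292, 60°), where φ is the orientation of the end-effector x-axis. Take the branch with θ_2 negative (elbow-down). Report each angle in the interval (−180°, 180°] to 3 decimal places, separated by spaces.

wrist centre = target − a_3·(cos φ, sin φ) = (6.3640, -2.6362)
cos θ_2 = (47.4501−9²−9²)/(2·9·9) = -0.7071; θ_2 = -134.9993° (elbow-down)
β = atan2(-2.6362,6.3640) = -22.5011°; ψ = atan2(-6.3640,2.6361) = -67.4997°
θ_1 = β − ψ = 44.9985°
θ_3 = φ − θ_1 − θ_2 = 150.0008° (wrapped to (-180°,180°])

44.999 -134.999 150.001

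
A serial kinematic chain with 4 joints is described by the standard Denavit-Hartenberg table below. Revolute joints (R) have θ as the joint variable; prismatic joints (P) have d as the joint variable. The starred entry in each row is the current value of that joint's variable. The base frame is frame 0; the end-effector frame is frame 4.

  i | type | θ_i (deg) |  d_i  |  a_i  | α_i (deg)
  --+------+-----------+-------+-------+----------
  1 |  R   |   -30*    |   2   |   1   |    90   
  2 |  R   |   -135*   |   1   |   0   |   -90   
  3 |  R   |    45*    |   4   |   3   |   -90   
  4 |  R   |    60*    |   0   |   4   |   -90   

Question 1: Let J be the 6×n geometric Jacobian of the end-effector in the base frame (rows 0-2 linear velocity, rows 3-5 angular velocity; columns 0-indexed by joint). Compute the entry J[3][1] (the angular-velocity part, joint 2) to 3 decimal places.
-0.500

axis z_1 = (-0.5000,-0.8660,0.0000); lever o_n−o_1 = (-0.5691,3.2564,-2.8789)
cross product → J_v[:, 1] = (2.4932,-1.4395,-2.1211)
J_ω[:, 1] = z_1
entry J[3][1] = -0.5000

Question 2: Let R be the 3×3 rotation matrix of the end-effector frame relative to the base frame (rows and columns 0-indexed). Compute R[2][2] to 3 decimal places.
0.787

End-effector z-axis (col 2 of R) = (-0.2374,-0.5701,0.7866)
R[2][2] = 0.7866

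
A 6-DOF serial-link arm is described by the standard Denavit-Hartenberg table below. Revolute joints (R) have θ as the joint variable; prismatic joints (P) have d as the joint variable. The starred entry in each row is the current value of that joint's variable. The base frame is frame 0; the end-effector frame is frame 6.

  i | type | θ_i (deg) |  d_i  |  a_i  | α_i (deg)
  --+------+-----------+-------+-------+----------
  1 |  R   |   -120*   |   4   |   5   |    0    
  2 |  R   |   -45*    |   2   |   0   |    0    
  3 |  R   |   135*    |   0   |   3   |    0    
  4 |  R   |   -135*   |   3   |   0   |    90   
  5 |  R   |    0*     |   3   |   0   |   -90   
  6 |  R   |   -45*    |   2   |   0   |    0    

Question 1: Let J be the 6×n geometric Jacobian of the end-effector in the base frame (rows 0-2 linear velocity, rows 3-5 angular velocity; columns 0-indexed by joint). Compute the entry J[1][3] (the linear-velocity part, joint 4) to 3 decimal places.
-0.776

axis z_3 = (0.0000,0.0000,1.0000); lever o_n−o_3 = (-0.7765,2.8978,5.0000)
cross product → J_v[:, 3] = (-2.8978,-0.7765,0.0000)
J_ω[:, 3] = z_3
entry J[1][3] = -0.7765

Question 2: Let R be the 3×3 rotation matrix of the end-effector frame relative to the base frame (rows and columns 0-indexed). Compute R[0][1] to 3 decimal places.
-0.500

End-effector y-axis (col 1 of R) = (-0.5000,-0.8660,0.0000)
R[0][1] = -0.5000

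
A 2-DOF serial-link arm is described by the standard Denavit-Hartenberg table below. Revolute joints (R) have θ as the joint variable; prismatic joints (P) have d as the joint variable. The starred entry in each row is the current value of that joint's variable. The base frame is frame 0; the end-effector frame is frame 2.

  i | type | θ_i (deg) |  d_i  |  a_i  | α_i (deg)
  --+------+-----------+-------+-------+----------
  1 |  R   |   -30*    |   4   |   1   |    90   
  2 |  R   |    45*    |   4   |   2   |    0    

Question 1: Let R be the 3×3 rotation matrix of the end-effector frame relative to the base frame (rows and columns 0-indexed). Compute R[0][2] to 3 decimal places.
End-effector z-axis (col 2 of R) = (-0.5000,-0.8660,0.0000)
R[0][2] = -0.5000

-0.500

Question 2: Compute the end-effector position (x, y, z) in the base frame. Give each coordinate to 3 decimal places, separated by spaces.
after link 1: o_1 = (0.8660, -0.5000, 4.0000)
after link 2: o_2 = (0.0908, -4.6712, 5.4142)

0.091 -4.671 5.414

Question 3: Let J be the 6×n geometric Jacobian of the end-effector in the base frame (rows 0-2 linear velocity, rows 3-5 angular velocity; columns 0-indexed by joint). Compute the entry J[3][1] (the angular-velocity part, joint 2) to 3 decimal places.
-0.500

axis z_1 = (-0.5000,-0.8660,0.0000); lever o_n−o_1 = (-0.7753,-4.1712,1.4142)
cross product → J_v[:, 1] = (-1.2247,0.7071,1.4142)
J_ω[:, 1] = z_1
entry J[3][1] = -0.5000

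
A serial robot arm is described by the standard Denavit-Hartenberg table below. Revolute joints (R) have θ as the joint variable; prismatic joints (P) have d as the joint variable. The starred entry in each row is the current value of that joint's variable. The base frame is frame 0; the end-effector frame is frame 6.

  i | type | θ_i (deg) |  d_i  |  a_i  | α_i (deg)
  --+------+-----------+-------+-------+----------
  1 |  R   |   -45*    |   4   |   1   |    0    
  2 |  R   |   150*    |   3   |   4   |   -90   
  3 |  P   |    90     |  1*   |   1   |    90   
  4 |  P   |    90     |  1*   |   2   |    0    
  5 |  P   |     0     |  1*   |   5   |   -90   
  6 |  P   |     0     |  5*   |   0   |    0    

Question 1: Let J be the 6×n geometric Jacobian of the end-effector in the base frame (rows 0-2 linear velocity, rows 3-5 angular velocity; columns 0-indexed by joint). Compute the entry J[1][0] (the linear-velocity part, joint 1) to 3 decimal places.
axis z_0 = ẑ; lever o_n−o_0 = (-8.5732,3.0179,11.0000)
cross product → J_v[:, 0] = (-3.0179,-8.5732,0.0000)
J_ω[:, 0] = z_0
entry J[1][0] = -8.5732

-8.573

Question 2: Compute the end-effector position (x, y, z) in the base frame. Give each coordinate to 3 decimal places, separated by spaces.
after link 1: o_1 = (0.7071, -0.7071, 4.0000)
after link 2: o_2 = (-0.3282, 3.1566, 7.0000)
after link 3: o_3 = (-1.2941, 2.8978, 6.0000)
after link 4: o_4 = (-3.4848, 3.3461, 6.0000)
after link 5: o_5 = (-8.5732, 3.0179, 6.0000)
after link 6: o_6 = (-8.5732, 3.0179, 11.0000)

-8.573 3.018 11.000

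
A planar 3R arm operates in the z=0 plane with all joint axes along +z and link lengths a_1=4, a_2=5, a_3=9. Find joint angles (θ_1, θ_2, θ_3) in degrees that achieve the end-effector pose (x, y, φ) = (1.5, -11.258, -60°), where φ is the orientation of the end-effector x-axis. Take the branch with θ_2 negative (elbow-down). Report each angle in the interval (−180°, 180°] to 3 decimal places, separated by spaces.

-60.000 -120.004 120.004

wrist centre = target − a_3·(cos φ, sin φ) = (-3.0000, -3.4638)
cos θ_2 = (20.9977−4²−5²)/(2·4·5) = -0.5001; θ_2 = -120.0038° (elbow-down)
β = atan2(-3.4638,-3.0000) = -130.8961°; ψ = atan2(-4.3300,1.4997) = -70.8961°
θ_1 = β − ψ = -60.0000°
θ_3 = φ − θ_1 − θ_2 = 120.0038° (wrapped to (-180°,180°])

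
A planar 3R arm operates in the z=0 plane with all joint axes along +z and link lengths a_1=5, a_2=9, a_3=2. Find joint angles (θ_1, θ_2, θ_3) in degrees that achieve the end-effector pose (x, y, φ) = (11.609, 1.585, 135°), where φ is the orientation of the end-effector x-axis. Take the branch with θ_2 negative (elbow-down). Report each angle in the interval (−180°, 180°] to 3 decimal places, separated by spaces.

wrist centre = target − a_3·(cos φ, sin φ) = (13.0232, 0.1708)
cos θ_2 = (169.6333−5²−9²)/(2·5·9) = 0.7070; θ_2 = -45.0057° (elbow-down)
β = atan2(0.1708,13.0232) = 0.7513°; ψ = atan2(-6.3646,11.3633) = -29.2532°
θ_1 = β − ψ = 30.0045°
θ_3 = φ − θ_1 − θ_2 = 150.0012° (wrapped to (-180°,180°])

30.005 -45.006 150.001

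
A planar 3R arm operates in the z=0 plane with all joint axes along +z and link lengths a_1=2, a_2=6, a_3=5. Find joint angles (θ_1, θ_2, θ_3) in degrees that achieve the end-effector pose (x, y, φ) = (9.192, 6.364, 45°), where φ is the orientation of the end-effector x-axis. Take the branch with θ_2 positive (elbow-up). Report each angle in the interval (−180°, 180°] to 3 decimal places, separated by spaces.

-45.007 90.010 -0.003

wrist centre = target − a_3·(cos φ, sin φ) = (5.6565, 2.8285)
cos θ_2 = (39.9958−2²−6²)/(2·2·6) = -0.0002; θ_2 = 90.0100° (elbow-up)
β = atan2(2.8285,5.6565) = 26.5669°; ψ = atan2(6.0000,1.9990) = 71.5740°
θ_1 = β − ψ = -45.0071°
θ_3 = φ − θ_1 − θ_2 = -0.0029° (wrapped to (-180°,180°])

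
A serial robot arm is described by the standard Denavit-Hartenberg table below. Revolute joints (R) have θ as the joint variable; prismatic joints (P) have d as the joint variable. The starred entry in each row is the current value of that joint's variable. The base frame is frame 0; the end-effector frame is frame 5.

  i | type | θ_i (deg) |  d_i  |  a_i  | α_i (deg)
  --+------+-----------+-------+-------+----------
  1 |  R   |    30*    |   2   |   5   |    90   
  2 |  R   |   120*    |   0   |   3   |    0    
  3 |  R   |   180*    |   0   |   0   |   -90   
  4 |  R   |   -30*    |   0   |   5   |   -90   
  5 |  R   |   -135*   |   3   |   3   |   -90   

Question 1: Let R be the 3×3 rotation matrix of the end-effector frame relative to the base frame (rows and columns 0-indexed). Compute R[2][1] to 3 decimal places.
End-effector y-axis (col 1 of R) = (0.2165,-0.8750,0.4330)
R[2][1] = 0.4330

0.433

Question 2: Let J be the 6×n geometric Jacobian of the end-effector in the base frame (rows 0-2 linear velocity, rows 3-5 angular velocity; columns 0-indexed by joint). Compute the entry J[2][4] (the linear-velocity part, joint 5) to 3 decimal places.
-0.530

axis z_4 = (-0.2165,0.8750,-0.4330); lever o_n−o_4 = (-0.3844,4.0028,1.3526)
cross product → J_v[:, 4] = (2.9168,0.4593,-0.5303)
J_ω[:, 4] = z_4
entry J[2][4] = -0.5303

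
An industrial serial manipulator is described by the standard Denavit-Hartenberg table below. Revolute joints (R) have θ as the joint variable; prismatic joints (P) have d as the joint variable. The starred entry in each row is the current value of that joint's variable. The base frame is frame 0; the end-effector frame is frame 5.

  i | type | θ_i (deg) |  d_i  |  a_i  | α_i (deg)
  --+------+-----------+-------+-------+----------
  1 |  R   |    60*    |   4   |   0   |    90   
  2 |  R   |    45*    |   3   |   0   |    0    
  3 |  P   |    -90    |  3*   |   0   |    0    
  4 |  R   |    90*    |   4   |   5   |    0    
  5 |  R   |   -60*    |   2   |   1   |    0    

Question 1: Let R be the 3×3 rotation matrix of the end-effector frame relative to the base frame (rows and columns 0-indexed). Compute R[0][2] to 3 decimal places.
End-effector z-axis (col 2 of R) = (0.8660,-0.5000,0.0000)
R[0][2] = 0.8660

0.866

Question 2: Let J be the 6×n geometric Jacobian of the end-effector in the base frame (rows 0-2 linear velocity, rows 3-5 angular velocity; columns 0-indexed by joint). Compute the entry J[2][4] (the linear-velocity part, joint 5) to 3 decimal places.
axis z_4 = (0.8660,-0.5000,0.0000); lever o_n−o_4 = (2.2150,-0.1635,-0.2588)
cross product → J_v[:, 4] = (0.1294,0.2241,0.9659)
J_ω[:, 4] = z_4
entry J[2][4] = 0.9659

0.966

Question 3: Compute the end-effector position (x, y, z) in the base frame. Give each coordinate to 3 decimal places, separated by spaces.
12.643 -2.102 7.277

after link 1: o_1 = (0.0000, 0.0000, 4.0000)
after link 2: o_2 = (2.5981, -1.5000, 4.0000)
after link 3: o_3 = (5.1962, -3.0000, 4.0000)
after link 4: o_4 = (10.4280, -1.9381, 7.5355)
after link 5: o_5 = (12.6430, -2.1016, 7.2767)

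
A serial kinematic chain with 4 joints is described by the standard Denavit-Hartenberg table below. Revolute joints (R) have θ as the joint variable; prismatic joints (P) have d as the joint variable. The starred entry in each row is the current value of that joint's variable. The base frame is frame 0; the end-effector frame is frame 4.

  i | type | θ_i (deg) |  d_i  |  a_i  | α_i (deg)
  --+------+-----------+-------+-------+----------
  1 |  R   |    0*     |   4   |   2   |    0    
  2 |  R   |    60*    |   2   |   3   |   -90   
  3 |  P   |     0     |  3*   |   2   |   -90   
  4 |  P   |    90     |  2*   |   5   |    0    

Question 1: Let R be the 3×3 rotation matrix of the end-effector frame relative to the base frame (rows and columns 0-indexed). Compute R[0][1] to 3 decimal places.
-0.500

End-effector y-axis (col 1 of R) = (-0.5000,-0.8660,-0.0000)
R[0][1] = -0.5000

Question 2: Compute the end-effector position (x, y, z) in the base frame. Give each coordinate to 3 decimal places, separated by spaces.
6.232 3.330 4.000

after link 1: o_1 = (2.0000, 0.0000, 4.0000)
after link 2: o_2 = (3.5000, 2.5981, 6.0000)
after link 3: o_3 = (1.9019, 5.8301, 6.0000)
after link 4: o_4 = (6.2321, 3.3301, 4.0000)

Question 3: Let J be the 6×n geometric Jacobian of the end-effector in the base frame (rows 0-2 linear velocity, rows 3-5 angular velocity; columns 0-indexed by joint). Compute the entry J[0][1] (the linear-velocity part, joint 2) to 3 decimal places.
axis z_1 = (0.0000,0.0000,1.0000); lever o_n−o_1 = (4.2321,3.3301,-0.0000)
cross product → J_v[:, 1] = (-3.3301,4.2321,0.0000)
J_ω[:, 1] = z_1
entry J[0][1] = -3.3301

-3.330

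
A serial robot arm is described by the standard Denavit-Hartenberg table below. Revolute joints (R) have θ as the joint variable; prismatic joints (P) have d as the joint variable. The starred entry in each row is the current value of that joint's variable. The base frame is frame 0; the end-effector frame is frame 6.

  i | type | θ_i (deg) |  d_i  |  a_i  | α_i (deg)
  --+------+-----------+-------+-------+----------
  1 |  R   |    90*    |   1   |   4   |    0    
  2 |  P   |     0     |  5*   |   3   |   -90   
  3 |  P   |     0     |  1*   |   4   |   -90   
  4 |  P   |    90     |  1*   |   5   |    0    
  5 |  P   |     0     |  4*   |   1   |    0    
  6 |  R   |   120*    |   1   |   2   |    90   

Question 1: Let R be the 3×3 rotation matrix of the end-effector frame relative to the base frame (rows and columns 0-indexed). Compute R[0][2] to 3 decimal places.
End-effector z-axis (col 2 of R) = (0.8660,-0.5000,-0.0000)
R[0][2] = 0.8660

0.866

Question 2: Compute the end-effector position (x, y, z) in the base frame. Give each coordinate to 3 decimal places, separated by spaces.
after link 1: o_1 = (0.0000, 4.0000, 1.0000)
after link 2: o_2 = (0.0000, 7.0000, 6.0000)
after link 3: o_3 = (-1.0000, 11.0000, 6.0000)
after link 4: o_4 = (4.0000, 11.0000, 5.0000)
after link 5: o_5 = (5.0000, 11.0000, 1.0000)
after link 6: o_6 = (4.0000, 9.2679, -0.0000)

4.000 9.268 -0.000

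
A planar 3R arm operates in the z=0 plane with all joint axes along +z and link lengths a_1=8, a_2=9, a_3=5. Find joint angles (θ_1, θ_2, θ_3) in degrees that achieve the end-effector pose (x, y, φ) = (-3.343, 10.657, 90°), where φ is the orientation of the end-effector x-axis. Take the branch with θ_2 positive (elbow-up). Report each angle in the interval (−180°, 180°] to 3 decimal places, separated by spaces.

44.999 135.000 -89.998

wrist centre = target − a_3·(cos φ, sin φ) = (-3.3430, 5.6570)
cos θ_2 = (43.1773−8²−9²)/(2·8·9) = -0.7071; θ_2 = 134.9996° (elbow-up)
β = atan2(5.6570,-3.3430) = 120.5809°; ψ = atan2(6.3640,1.6361) = 75.5824°
θ_1 = β − ψ = 44.9985°
θ_3 = φ − θ_1 − θ_2 = -89.9981° (wrapped to (-180°,180°])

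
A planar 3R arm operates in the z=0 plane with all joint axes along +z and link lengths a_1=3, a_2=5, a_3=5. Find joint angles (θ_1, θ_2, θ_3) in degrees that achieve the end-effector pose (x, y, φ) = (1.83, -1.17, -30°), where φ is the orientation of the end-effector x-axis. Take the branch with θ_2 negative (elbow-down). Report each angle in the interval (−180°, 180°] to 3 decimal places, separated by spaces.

wrist centre = target − a_3·(cos φ, sin φ) = (-2.5001, 1.3300)
cos θ_2 = (8.0195−3²−5²)/(2·3·5) = -0.8660; θ_2 = -149.9989° (elbow-down)
β = atan2(1.3300,-2.5001) = 151.9882°; ψ = atan2(-2.5001,-1.3301) = -118.0135°
θ_1 = β − ψ = 270.0018°
θ_3 = φ − θ_1 − θ_2 = -150.0029° (wrapped to (-180°,180°])

-89.998 -149.999 -150.003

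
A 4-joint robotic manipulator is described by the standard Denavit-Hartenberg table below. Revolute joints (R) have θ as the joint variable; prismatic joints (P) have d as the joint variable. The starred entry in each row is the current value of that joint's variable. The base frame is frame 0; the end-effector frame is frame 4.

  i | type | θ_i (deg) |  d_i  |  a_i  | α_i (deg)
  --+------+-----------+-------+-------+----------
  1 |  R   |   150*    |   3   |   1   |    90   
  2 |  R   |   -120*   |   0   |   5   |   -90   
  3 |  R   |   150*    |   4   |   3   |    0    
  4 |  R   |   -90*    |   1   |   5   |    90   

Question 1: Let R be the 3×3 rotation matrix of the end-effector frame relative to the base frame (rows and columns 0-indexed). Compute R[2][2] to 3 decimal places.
-0.750

End-effector z-axis (col 2 of R) = (0.6250,0.2165,-0.7500)
R[2][2] = -0.7500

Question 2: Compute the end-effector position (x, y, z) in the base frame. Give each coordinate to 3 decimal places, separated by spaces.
after link 1: o_1 = (-0.8660, 0.5000, 3.0000)
after link 2: o_2 = (1.2990, -0.7500, -1.3301)
after link 3: o_3 = (-3.5760, 0.3325, -1.0801)
after link 4: o_4 = (-5.4085, -3.6095, -3.7452)

-5.408 -3.609 -3.745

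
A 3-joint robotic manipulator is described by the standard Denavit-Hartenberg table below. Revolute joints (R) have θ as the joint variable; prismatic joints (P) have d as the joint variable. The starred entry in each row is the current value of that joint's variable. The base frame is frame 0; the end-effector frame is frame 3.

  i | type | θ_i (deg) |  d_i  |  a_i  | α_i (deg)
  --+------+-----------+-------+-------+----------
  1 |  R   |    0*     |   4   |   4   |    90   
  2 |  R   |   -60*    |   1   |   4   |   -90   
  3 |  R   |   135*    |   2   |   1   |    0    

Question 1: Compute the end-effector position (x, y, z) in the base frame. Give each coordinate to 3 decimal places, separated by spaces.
after link 1: o_1 = (4.0000, 0.0000, 4.0000)
after link 2: o_2 = (6.0000, -1.0000, 0.5359)
after link 3: o_3 = (7.3785, -0.2929, 2.1483)

7.378 -0.293 2.148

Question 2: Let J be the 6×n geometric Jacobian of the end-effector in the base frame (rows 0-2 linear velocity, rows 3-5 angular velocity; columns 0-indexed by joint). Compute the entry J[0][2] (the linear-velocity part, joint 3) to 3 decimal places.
axis z_2 = (0.8660,-0.0000,0.5000); lever o_n−o_2 = (1.3785,0.7071,1.6124)
cross product → J_v[:, 2] = (-0.3536,-0.7071,0.6124)
J_ω[:, 2] = z_2
entry J[0][2] = -0.3536

-0.354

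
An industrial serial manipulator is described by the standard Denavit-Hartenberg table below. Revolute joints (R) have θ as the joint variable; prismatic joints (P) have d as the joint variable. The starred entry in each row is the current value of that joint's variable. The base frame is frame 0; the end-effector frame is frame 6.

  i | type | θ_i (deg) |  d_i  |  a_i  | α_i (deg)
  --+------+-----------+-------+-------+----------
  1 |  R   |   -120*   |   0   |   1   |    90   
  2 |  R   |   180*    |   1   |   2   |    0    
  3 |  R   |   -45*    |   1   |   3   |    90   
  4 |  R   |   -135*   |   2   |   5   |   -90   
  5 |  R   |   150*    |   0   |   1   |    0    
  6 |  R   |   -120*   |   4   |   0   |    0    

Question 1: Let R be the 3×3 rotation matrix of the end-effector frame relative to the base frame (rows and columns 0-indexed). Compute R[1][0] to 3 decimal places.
-0.375

End-effector x-axis (col 0 of R) = (0.4906,-0.3750,-0.7866)
R[1][0] = -0.3750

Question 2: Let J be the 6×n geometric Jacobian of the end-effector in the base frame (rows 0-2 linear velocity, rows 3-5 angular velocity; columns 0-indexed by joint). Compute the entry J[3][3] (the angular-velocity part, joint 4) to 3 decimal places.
axis z_3 = (-0.3536,-0.6124,0.7071); lever o_n−o_3 = (4.4172,-3.8524,0.9937)
cross product → J_v[:, 3] = (2.1155,3.4747,4.0670)
J_ω[:, 3] = z_3
entry J[3][3] = -0.3536

-0.354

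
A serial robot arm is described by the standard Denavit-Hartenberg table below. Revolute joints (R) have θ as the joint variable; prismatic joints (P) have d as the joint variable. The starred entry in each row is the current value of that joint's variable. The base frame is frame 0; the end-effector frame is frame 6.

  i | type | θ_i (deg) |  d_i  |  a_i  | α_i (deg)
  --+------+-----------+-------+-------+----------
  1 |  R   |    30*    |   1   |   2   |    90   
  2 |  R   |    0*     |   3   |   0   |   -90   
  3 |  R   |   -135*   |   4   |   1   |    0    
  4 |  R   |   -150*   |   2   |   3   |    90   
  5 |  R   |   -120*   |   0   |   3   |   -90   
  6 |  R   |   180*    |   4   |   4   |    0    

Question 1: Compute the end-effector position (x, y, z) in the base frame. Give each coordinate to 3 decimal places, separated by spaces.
1.171 4.163 5.866

after link 1: o_1 = (1.7321, 1.0000, 1.0000)
after link 2: o_2 = (3.2321, -1.5981, 1.0000)
after link 3: o_3 = (2.9732, -2.5640, 5.0000)
after link 4: o_4 = (2.1968, 0.3338, 7.0000)
after link 5: o_5 = (2.5850, -1.1151, 4.4019)
after link 6: o_6 = (1.1708, 4.1628, 5.8660)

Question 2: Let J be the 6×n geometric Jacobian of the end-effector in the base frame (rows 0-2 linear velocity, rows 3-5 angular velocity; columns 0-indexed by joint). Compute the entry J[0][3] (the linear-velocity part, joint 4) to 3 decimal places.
-6.727

axis z_3 = (0.0000,0.0000,1.0000); lever o_n−o_3 = (-1.8024,6.7268,0.8660)
cross product → J_v[:, 3] = (-6.7268,-1.8024,0.0000)
J_ω[:, 3] = z_3
entry J[0][3] = -6.7268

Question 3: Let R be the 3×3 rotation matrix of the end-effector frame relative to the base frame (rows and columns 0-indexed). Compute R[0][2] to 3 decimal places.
-0.224

End-effector z-axis (col 2 of R) = (-0.2241,0.8365,-0.5000)
R[0][2] = -0.2241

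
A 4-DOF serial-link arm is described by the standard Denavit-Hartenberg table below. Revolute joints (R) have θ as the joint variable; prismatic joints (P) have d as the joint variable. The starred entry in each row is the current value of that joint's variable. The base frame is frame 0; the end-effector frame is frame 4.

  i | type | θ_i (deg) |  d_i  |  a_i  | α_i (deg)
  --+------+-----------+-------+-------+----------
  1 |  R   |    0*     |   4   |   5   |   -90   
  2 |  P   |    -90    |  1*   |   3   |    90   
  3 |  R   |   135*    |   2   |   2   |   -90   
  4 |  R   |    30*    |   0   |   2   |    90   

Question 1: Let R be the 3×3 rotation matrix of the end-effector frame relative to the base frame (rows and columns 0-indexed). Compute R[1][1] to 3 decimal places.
End-effector y-axis (col 1 of R) = (-0.0000,-0.7071,-0.7071)
R[1][1] = -0.7071

-0.707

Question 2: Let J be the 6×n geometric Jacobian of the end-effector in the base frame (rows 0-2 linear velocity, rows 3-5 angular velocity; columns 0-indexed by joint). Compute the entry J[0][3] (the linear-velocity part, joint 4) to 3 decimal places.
axis z_3 = (-0.0000,-0.7071,-0.7071); lever o_n−o_3 = (1.0000,1.2247,-1.2247)
cross product → J_v[:, 3] = (1.7321,-0.7071,0.7071)
J_ω[:, 3] = z_3
entry J[0][3] = 1.7321

1.732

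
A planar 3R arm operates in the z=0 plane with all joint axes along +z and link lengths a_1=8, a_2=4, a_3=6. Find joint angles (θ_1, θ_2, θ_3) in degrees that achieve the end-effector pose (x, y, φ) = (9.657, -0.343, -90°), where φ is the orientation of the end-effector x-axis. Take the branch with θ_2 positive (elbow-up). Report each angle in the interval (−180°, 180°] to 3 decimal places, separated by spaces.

wrist centre = target − a_3·(cos φ, sin φ) = (9.6570, 5.6570)
cos θ_2 = (125.2593−8²−4²)/(2·8·4) = 0.7072; θ_2 = 44.9943° (elbow-up)
β = atan2(5.6570,9.6570) = 30.3615°; ψ = atan2(2.8281,10.8287) = 14.6371°
θ_1 = β − ψ = 15.7244°
θ_3 = φ − θ_1 − θ_2 = -150.7187° (wrapped to (-180°,180°])

15.724 44.994 -150.719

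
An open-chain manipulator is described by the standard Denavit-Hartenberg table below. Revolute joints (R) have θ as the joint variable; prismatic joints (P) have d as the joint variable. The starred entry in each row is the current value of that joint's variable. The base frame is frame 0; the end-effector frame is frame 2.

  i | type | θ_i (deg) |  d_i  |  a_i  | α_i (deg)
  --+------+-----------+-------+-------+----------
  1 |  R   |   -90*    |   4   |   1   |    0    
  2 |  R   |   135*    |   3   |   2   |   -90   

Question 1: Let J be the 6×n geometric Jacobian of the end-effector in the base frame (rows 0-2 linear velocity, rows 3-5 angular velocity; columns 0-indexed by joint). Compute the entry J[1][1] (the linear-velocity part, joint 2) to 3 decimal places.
1.414

axis z_1 = (0.0000,0.0000,1.0000); lever o_n−o_1 = (1.4142,1.4142,3.0000)
cross product → J_v[:, 1] = (-1.4142,1.4142,0.0000)
J_ω[:, 1] = z_1
entry J[1][1] = 1.4142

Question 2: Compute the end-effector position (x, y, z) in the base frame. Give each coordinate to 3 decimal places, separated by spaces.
after link 1: o_1 = (0.0000, -1.0000, 4.0000)
after link 2: o_2 = (1.4142, 0.4142, 7.0000)

1.414 0.414 7.000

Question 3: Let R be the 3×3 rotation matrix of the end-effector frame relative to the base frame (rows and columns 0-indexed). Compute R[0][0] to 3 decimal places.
0.707

End-effector x-axis (col 0 of R) = (0.7071,0.7071,0.0000)
R[0][0] = 0.7071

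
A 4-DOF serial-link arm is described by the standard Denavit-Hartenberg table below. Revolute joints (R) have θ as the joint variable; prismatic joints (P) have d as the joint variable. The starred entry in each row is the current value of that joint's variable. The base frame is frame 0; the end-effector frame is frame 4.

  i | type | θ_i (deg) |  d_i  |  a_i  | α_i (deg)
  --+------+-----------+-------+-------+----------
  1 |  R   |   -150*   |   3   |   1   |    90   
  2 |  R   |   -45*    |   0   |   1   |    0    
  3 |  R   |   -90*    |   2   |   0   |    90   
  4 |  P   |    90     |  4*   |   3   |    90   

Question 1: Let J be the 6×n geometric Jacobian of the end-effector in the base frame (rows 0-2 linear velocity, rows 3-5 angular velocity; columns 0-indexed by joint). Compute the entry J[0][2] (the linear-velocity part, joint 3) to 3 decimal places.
axis z_2 = (-0.5000,0.8660,0.0000); lever o_n−o_2 = (-0.0505,5.7443,2.8284)
cross product → J_v[:, 2] = (2.4495,1.4142,-2.8284)
J_ω[:, 2] = z_2
entry J[0][2] = 2.4495

2.449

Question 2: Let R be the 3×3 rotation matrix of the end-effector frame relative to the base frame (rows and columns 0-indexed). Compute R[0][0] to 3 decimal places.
End-effector x-axis (col 0 of R) = (-0.5000,0.8660,-0.0000)
R[0][0] = -0.5000

-0.500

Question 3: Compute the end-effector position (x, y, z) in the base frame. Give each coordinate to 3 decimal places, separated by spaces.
-1.529 4.891 5.121

after link 1: o_1 = (-0.8660, -0.5000, 3.0000)
after link 2: o_2 = (-1.4784, -0.8536, 2.2929)
after link 3: o_3 = (-2.4784, 0.8785, 2.2929)
after link 4: o_4 = (-1.5289, 4.8908, 5.1213)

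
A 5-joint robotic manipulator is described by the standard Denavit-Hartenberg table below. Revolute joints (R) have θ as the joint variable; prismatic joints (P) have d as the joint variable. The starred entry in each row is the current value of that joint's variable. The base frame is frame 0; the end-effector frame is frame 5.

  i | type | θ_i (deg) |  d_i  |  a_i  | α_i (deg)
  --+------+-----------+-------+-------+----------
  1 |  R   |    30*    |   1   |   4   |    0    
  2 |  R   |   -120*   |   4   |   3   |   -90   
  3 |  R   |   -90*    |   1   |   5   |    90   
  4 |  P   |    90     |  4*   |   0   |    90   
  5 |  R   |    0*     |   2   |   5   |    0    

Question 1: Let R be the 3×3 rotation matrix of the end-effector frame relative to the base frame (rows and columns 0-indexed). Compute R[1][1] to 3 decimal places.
End-effector y-axis (col 1 of R) = (-0.0000,1.0000,0.0000)
R[1][1] = 1.0000

1.000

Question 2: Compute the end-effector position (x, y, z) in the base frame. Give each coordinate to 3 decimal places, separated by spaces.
after link 1: o_1 = (3.4641, 2.0000, 1.0000)
after link 2: o_2 = (3.4641, -1.0000, 5.0000)
after link 3: o_3 = (4.4641, -1.0000, 10.0000)
after link 4: o_4 = (4.4641, 3.0000, 10.0000)
after link 5: o_5 = (9.4641, 3.0000, 12.0000)

9.464 3.000 12.000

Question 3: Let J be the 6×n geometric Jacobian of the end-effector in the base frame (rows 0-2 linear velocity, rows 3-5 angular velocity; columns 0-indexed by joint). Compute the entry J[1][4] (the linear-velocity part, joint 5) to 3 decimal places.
axis z_4 = (-0.0000,-0.0000,1.0000); lever o_n−o_4 = (5.0000,0.0000,2.0000)
cross product → J_v[:, 4] = (-0.0000,5.0000,0.0000)
J_ω[:, 4] = z_4
entry J[1][4] = 5.0000

5.000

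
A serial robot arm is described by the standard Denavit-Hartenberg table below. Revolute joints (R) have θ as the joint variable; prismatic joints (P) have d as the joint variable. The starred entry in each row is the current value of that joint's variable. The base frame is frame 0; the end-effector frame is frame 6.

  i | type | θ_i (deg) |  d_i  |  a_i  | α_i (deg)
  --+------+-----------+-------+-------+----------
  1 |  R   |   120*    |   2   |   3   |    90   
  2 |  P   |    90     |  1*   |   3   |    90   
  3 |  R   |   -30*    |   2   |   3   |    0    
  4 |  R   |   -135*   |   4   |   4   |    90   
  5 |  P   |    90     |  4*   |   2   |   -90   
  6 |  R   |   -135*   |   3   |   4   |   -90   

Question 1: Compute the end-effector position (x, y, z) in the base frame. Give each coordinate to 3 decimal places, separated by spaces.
after link 1: o_1 = (-1.5000, 2.5981, 2.0000)
after link 2: o_2 = (-0.6340, 3.0981, 5.0000)
after link 3: o_3 = (-2.9330, 4.0801, 7.5981)
after link 4: o_4 = (-5.8296, 7.0266, 3.7344)
after link 5: o_5 = (-3.4835, 10.6905, 2.6991)
after link 6: o_6 = (0.9691, 9.9953, 4.8648)

0.969 9.995 4.865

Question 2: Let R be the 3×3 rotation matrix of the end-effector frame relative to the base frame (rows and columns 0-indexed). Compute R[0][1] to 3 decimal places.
End-effector y-axis (col 1 of R) = (-0.2241,-0.1294,-0.9659)
R[0][1] = -0.2241

-0.224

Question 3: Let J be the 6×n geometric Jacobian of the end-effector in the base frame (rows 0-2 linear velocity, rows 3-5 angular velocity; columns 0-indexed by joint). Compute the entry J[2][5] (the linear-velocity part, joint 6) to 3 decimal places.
-0.732

axis z_5 = (0.2241,0.1294,0.9659); lever o_n−o_5 = (4.4527,-0.6952,2.1657)
cross product → J_v[:, 5] = (0.9518,3.8155,-0.7321)
J_ω[:, 5] = z_5
entry J[2][5] = -0.7321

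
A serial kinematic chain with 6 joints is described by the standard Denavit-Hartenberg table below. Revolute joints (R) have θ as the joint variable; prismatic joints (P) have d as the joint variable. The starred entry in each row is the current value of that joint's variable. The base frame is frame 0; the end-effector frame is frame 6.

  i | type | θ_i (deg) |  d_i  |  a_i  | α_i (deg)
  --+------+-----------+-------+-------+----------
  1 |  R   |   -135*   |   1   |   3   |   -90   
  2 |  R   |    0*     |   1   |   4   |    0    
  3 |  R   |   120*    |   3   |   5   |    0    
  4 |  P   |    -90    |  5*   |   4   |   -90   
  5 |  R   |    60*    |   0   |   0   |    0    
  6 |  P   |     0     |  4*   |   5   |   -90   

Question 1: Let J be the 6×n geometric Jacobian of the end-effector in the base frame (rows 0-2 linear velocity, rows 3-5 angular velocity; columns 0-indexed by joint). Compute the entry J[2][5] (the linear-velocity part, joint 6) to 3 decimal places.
prismatic axis z_5 = (0.3536,0.3536,-0.8660)
J_v[:, 5] = z_5; J_ω[:, 5] = (0,0,0)
entry J[2][5] = -0.8660

-0.866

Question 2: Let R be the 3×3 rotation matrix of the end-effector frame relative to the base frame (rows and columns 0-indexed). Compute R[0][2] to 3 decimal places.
End-effector z-axis (col 2 of R) = (0.1768,0.8839,0.4330)
R[0][2] = 0.1768

0.177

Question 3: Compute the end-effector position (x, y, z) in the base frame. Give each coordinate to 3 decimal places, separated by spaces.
after link 1: o_1 = (-2.1213, -2.1213, 1.0000)
after link 2: o_2 = (-4.2426, -5.6569, 1.0000)
after link 3: o_3 = (-0.3536, -6.0104, -3.3301)
after link 4: o_4 = (0.7325, -11.9954, -5.3301)
after link 5: o_5 = (0.7325, -11.9954, -5.3301)
after link 6: o_6 = (-2.4461, -9.0503, -10.0442)

-2.446 -9.050 -10.044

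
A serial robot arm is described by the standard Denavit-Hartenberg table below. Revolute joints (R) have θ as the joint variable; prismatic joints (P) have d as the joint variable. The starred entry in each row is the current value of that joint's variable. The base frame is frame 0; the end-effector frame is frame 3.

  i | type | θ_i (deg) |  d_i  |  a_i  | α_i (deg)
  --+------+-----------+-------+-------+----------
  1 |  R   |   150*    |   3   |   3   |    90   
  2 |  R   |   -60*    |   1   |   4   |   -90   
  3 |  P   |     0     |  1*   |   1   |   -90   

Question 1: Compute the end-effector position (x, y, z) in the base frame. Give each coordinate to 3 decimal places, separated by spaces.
after link 1: o_1 = (-2.5981, 1.5000, 3.0000)
after link 2: o_2 = (-3.8301, 3.3660, -0.4641)
after link 3: o_3 = (-5.0131, 4.0490, -0.8301)

-5.013 4.049 -0.830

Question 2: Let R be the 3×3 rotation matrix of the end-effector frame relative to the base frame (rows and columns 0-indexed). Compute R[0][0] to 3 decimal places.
-0.433

End-effector x-axis (col 0 of R) = (-0.4330,0.2500,-0.8660)
R[0][0] = -0.4330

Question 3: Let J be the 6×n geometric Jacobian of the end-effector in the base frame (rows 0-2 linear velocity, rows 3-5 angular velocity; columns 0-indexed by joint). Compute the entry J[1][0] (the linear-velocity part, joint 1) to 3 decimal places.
-5.013

axis z_0 = ẑ; lever o_n−o_0 = (-5.0131,4.0490,-0.8301)
cross product → J_v[:, 0] = (-4.0490,-5.0131,0.0000)
J_ω[:, 0] = z_0
entry J[1][0] = -5.0131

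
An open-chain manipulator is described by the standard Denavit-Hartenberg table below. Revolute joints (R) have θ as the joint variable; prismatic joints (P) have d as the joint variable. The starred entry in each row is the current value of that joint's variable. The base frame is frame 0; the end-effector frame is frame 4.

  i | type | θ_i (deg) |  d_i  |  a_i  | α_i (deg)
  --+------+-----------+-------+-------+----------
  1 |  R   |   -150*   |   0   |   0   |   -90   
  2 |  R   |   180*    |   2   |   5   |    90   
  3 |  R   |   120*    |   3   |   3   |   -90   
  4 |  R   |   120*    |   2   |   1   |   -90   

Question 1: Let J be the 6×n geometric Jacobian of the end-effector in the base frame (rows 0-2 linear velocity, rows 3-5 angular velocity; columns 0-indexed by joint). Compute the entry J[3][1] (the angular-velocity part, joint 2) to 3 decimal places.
axis z_1 = (0.5000,-0.8660,0.0000); lever o_n−o_1 = (3.3301,-1.7321,-2.1340)
cross product → J_v[:, 1] = (1.8481,1.0670,2.0179)
J_ω[:, 1] = z_1
entry J[3][1] = 0.5000

0.500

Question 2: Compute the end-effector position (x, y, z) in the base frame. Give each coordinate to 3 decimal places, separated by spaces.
3.330 -1.732 -2.134

after link 1: o_1 = (0.0000, 0.0000, 0.0000)
after link 2: o_2 = (5.3301, 0.7679, -0.0000)
after link 3: o_3 = (5.3301, -2.2321, -3.0000)
after link 4: o_4 = (3.3301, -1.7321, -2.1340)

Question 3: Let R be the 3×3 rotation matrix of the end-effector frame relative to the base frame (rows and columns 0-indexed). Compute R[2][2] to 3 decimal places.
-0.500

End-effector z-axis (col 2 of R) = (-0.0000,0.8660,-0.5000)
R[2][2] = -0.5000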